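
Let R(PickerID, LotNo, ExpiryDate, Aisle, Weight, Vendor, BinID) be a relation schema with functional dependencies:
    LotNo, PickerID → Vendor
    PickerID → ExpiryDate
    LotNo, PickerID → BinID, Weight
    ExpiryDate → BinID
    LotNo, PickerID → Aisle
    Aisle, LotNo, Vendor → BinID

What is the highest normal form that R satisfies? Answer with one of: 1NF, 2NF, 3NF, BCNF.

1NF

Candidate key: {LotNo, PickerID}. Prime attributes: {LotNo, PickerID}.
PickerID → ExpiryDate breaks BCNF: {PickerID}⁺ = {BinID, ExpiryDate, PickerID}, so {PickerID} is not a superkey.
PickerID → ExpiryDate determines the non-prime attribute {ExpiryDate} from a non-superkey — 3NF is violated.
Since {PickerID} ⊂ {LotNo, PickerID} and {PickerID}⁺ ⊇ {BinID, ExpiryDate} with {BinID, ExpiryDate} non-prime, there is a partial dependency; 2NF fails.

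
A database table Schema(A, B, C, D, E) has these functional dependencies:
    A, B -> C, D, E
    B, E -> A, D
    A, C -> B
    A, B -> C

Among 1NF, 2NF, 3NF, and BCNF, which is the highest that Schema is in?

Candidate keys: {A, B}, {A, C}, {B, E}. Prime attributes: {A, B, C, E}.
Every FD has a superkey on the left, so the relation is in BCNF.

BCNF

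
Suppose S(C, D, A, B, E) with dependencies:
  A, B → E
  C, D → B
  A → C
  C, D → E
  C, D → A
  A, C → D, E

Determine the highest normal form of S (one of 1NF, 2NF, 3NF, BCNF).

Candidate keys: {A}, {C, D}. Prime attributes: {A, C, D}.
The left-hand side of every FD is a superkey, so BCNF is satisfied.

BCNF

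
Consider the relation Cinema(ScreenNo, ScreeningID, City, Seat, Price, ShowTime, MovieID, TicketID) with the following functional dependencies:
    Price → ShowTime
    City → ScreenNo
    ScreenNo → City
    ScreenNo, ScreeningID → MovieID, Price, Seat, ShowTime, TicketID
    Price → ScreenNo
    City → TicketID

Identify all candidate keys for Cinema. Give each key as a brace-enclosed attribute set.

{City, ScreeningID}, {Price, ScreeningID}, {ScreenNo, ScreeningID}

{ScreeningID} never appears on the right of any FD, so every key must include it.
{City, ScreeningID} is a candidate key since {City, ScreeningID}⁺ = {City, MovieID, Price, ScreenNo, ScreeningID, Seat, ShowTime, TicketID} covers every attribute.
{Price, ScreeningID} is a candidate key since {Price, ScreeningID}⁺ = {City, MovieID, Price, ScreenNo, ScreeningID, Seat, ShowTime, TicketID} covers every attribute.
{ScreenNo, ScreeningID} is a candidate key since {ScreenNo, ScreeningID}⁺ = {City, MovieID, Price, ScreenNo, ScreeningID, Seat, ShowTime, TicketID} covers every attribute.
No proper subset of any of these is a key, and no other minimal superkey exists.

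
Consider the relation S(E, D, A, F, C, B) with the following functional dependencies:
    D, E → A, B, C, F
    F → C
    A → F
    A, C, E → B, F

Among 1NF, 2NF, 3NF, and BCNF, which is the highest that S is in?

Candidate key: {D, E}. Prime attributes: {D, E}.
For F → C we have {F}⁺ = {C, F}; {F} is not a superkey, so BCNF fails.
F → C has non-prime {C} on the right and a non-superkey on the left, so 3NF fails.
Checking every proper subset of each key, none determines a non-prime attribute — 2NF is satisfied.

2NF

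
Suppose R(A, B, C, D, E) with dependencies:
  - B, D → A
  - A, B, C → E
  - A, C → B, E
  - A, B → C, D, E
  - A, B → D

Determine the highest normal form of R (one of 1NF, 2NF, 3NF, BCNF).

Candidate keys: {A, B}, {A, C}, {B, D}. Prime attributes: {A, B, C, D}.
Every FD has a superkey on the left, so the relation is in BCNF.

BCNF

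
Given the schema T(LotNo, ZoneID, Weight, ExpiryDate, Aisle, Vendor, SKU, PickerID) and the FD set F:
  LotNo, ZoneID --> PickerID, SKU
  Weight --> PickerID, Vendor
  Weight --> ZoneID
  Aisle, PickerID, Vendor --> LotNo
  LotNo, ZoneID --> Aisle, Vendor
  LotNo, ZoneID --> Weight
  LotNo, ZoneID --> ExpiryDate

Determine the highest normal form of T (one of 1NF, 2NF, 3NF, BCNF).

Candidate keys: {Aisle, PickerID, Vendor, ZoneID}, {Aisle, Weight}, {LotNo, Weight}, {LotNo, ZoneID}. Prime attributes: {Aisle, LotNo, PickerID, Vendor, Weight, ZoneID}.
Weight --> PickerID, Vendor: {Weight}⁺ = {PickerID, Vendor, Weight, ZoneID}, which is not all of the attributes, so the left side is not a superkey — BCNF is violated.
But every attribute on its right side ({PickerID, Vendor}) is prime, and the same holds for every other non-superkey FD, so 3NF still holds.

3NF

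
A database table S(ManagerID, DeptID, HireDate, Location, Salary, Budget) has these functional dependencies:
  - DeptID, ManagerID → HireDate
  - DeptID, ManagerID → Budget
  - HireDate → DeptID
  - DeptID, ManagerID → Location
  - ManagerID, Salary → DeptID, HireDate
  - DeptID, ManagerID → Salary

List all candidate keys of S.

{ManagerID} never appears on the right of any FD, so every key must include it.
Closure of {DeptID, ManagerID} is {Budget, DeptID, HireDate, Location, ManagerID, Salary}, the whole schema; {DeptID, ManagerID} is a candidate key.
Closure of {HireDate, ManagerID} is {Budget, DeptID, HireDate, Location, ManagerID, Salary}, the whole schema; {HireDate, ManagerID} is a candidate key.
Closure of {ManagerID, Salary} is {Budget, DeptID, HireDate, Location, ManagerID, Salary}, the whole schema; {ManagerID, Salary} is a candidate key.
These are minimal and exhaustive — every other superkey contains one of them.

{DeptID, ManagerID}, {HireDate, ManagerID}, {ManagerID, Salary}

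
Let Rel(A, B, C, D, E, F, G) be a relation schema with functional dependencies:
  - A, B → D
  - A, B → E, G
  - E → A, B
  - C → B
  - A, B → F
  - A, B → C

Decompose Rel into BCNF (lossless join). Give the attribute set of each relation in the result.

{A, C, D, E, F, G}; {B, C}

Candidate keys of the original relation: {A, B}, {A, C}, {E}.
Within {A, B, C, D, E, F, G}: {C}⁺ ∩ {A, B, C, D, E, F, G} = {B, C}, not the whole set, so C → B violates BCNF; decompose into {B, C} and {A, C, D, E, F, G}.
{B, C} has no BCNF violation.
{A, C, D, E, F, G} has no BCNF violation.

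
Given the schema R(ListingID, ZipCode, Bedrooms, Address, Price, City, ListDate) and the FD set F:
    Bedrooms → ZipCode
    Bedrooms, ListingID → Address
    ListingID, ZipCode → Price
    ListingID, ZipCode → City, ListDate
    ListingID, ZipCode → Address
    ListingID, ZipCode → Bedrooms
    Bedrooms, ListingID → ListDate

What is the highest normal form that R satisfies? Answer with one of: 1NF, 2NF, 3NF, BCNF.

Candidate keys: {Bedrooms, ListingID}, {ListingID, ZipCode}. Prime attributes: {Bedrooms, ListingID, ZipCode}.
Bedrooms → ZipCode breaks BCNF: {Bedrooms}⁺ = {Bedrooms, ZipCode}, so {Bedrooms} is not a superkey.
Since {ZipCode} ⊆ prime attributes and every other non-superkey FD also has a prime right side, the schema is in 3NF.

3NF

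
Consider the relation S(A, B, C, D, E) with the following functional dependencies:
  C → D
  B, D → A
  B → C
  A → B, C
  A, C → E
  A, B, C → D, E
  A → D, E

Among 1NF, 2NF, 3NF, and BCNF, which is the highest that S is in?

Candidate keys: {A}, {B}. Prime attributes: {A, B}.
For C → D we have {C}⁺ = {C, D}; {C} is not a superkey, so BCNF fails.
C → D has non-prime {D} on the right and a non-superkey on the left, so 3NF fails.
Every candidate key is a single attribute, so no partial dependency is possible; 2NF holds.

2NF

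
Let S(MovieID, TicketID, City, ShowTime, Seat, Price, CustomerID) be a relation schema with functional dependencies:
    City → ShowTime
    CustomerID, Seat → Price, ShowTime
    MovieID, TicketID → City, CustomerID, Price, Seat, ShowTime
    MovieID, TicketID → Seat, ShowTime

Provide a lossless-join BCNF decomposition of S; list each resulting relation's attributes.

{City, CustomerID, MovieID, Seat, TicketID}; {City, ShowTime}; {CustomerID, Price, Seat}

Candidate key of the original relation: {MovieID, TicketID}.
In {City, CustomerID, MovieID, Price, Seat, ShowTime, TicketID}, {City} is not a superkey ({City}⁺ restricted to this set is {City, ShowTime}), so split on City → ShowTime into {City, ShowTime} and {City, CustomerID, MovieID, Price, Seat, TicketID}.
{City, ShowTime} has no BCNF violation.
In {City, CustomerID, MovieID, Price, Seat, TicketID}, {CustomerID, Seat} is not a superkey ({CustomerID, Seat}⁺ restricted to this set is {CustomerID, Price, Seat}), so split on CustomerID, Seat → Price into {CustomerID, Price, Seat} and {City, CustomerID, MovieID, Seat, TicketID}.
{CustomerID, Price, Seat} has no BCNF violation.
{City, CustomerID, MovieID, Seat, TicketID} has no BCNF violation.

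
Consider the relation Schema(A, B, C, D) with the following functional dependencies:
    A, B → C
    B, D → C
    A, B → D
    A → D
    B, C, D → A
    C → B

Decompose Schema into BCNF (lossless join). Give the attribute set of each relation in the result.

{A, C}; {A, D}; {B, C}

Candidate keys of the original relation: {A, B}, {A, C}, {B, D}, {C, D}.
Within {A, B, C, D}: {A}⁺ ∩ {A, B, C, D} = {A, D}, not the whole set, so A → D violates BCNF; decompose into {A, D} and {A, B, C}.
{A, D} has no BCNF violation.
Within {A, B, C}: {C}⁺ ∩ {A, B, C} = {B, C}, not the whole set, so C → B violates BCNF; decompose into {B, C} and {A, C}.
{B, C} has no BCNF violation.
{A, C} has no BCNF violation.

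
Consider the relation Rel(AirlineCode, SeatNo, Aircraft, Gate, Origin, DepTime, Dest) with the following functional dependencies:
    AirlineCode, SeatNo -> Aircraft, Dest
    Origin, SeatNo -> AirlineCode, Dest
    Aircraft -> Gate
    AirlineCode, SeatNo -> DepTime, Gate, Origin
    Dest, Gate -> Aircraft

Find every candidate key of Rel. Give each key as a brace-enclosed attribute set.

No FD produces {SeatNo}, so it must be in every candidate key.
{AirlineCode, SeatNo}⁺ = {Aircraft, AirlineCode, DepTime, Dest, Gate, Origin, SeatNo}, which is every attribute, so {AirlineCode, SeatNo} is a candidate key.
{Origin, SeatNo}⁺ = {Aircraft, AirlineCode, DepTime, Dest, Gate, Origin, SeatNo}, which is every attribute, so {Origin, SeatNo} is a candidate key.
These are minimal and exhaustive — every other superkey contains one of them.

{AirlineCode, SeatNo}, {Origin, SeatNo}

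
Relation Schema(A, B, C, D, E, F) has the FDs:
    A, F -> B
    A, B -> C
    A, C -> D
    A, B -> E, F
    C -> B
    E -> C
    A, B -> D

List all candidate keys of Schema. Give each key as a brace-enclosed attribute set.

{A} never appears on the right of any FD, so every key must include it.
{A, B} is a candidate key since {A, B}⁺ = {A, B, C, D, E, F} covers every attribute.
{A, C} is a candidate key since {A, C}⁺ = {A, B, C, D, E, F} covers every attribute.
{A, E} is a candidate key since {A, E}⁺ = {A, B, C, D, E, F} covers every attribute.
{A, F} is a candidate key since {A, F}⁺ = {A, B, C, D, E, F} covers every attribute.
No proper subset of any of these is a key, and no other minimal superkey exists.

{A, B}, {A, C}, {A, E}, {A, F}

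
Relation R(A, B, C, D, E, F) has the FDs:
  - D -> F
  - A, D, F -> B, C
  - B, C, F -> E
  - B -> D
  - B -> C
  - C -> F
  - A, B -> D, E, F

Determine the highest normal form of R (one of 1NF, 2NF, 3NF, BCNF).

Candidate keys: {A, B}, {A, D}. Prime attributes: {A, B, D}.
D -> F: {D}⁺ = {D, F}, which is not all of the attributes, so the left side is not a superkey — BCNF is violated.
D -> F determines the non-prime attribute {F} from a non-superkey — 3NF is violated.
The proper key subset {B} of {A, B} determines non-prime {C, E, F}, so the relation is not even in 2NF.

1NF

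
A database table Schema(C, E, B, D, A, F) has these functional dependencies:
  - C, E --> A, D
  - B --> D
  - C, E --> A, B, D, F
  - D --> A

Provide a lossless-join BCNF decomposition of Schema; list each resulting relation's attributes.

{A, D}; {B, C, E, F}; {B, D}

Candidate key of the original relation: {C, E}.
Within {A, B, C, D, E, F}: {B}⁺ ∩ {A, B, C, D, E, F} = {A, B, D}, not the whole set, so B --> A, D violates BCNF; decompose into {A, B, D} and {B, C, E, F}.
Within {A, B, D}: {D}⁺ ∩ {A, B, D} = {A, D}, not the whole set, so D --> A violates BCNF; decompose into {A, D} and {B, D}.
{A, D}: every determinant is a superkey — BCNF.
{B, D}: every determinant is a superkey — BCNF.
{B, C, E, F}: every determinant is a superkey — BCNF.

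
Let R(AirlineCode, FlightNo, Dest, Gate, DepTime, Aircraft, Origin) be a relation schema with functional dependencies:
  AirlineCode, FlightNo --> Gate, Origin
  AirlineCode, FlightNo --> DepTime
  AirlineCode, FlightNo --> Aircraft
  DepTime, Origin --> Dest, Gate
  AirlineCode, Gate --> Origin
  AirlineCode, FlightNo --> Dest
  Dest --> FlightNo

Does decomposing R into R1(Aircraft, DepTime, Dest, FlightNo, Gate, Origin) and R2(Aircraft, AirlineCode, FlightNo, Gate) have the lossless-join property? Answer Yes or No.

The shared attributes are {Aircraft, FlightNo, Gate} and {Aircraft, FlightNo, Gate}⁺ = {Aircraft, FlightNo, Gate}.
The closure covers neither R1 nor R2 entirely; the join is not lossless.

No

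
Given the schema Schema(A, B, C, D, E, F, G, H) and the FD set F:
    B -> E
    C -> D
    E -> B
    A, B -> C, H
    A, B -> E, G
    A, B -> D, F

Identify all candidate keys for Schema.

{A, B}, {A, E}

Attributes never on any right-hand side: {A} — every candidate key must contain it.
Closure of {A, B} is {A, B, C, D, E, F, G, H}, the whole schema; {A, B} is a candidate key.
Closure of {A, E} is {A, B, C, D, E, F, G, H}, the whole schema; {A, E} is a candidate key.
Any other superkey properly contains one of these, so there are no further candidate keys.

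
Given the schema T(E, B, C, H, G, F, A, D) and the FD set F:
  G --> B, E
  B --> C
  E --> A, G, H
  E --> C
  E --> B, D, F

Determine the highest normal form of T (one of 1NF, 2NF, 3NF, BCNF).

2NF

Candidate keys: {E}, {G}. Prime attributes: {E, G}.
For B --> C we have {B}⁺ = {B, C}; {B} is not a superkey, so BCNF fails.
B --> C has non-prime {C} on the right and a non-superkey on the left, so 3NF fails.
Every candidate key is a single attribute, so no partial dependency is possible; 2NF holds.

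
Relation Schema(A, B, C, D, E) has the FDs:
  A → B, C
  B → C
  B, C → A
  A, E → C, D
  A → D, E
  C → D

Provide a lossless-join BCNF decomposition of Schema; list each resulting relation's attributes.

{A, B, C, E}; {C, D}

Candidate keys of the original relation: {A}, {B}.
In {A, B, C, D, E}, {C} is not a superkey ({C}⁺ restricted to this set is {C, D}), so split on C → D into {C, D} and {A, B, C, E}.
{C, D}: every determinant is a superkey — BCNF.
{A, B, C, E}: every determinant is a superkey — BCNF.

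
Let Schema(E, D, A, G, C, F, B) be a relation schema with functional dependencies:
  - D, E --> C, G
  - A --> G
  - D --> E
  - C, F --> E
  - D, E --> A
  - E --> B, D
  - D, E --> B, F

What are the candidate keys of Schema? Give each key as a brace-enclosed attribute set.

{D}⁺ = {A, B, C, D, E, F, G} — all of the relation — so {D} is a candidate key.
{E}⁺ = {A, B, C, D, E, F, G} — all of the relation — so {E} is a candidate key.
{C, F}⁺ = {A, B, C, D, E, F, G} — all of the relation — so {C, F} is a candidate key.
Any other superkey properly contains one of these, so there are no further candidate keys.

{C, F}, {D}, {E}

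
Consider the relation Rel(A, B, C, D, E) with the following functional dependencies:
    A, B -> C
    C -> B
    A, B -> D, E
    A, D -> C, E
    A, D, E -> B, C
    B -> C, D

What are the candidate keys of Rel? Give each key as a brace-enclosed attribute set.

{A, B}, {A, C}, {A, D}

{A} never appears on the right of any FD, so every key must include it.
{A, B}⁺ = {A, B, C, D, E}, which is every attribute, so {A, B} is a candidate key.
{A, C}⁺ = {A, B, C, D, E}, which is every attribute, so {A, C} is a candidate key.
{A, D}⁺ = {A, B, C, D, E}, which is every attribute, so {A, D} is a candidate key.
Any other superkey properly contains one of these, so there are no further candidate keys.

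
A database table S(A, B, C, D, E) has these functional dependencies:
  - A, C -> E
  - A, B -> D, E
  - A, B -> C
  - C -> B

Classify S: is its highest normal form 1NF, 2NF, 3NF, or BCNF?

3NF

Candidate keys: {A, B}, {A, C}. Prime attributes: {A, B, C}.
C -> B breaks BCNF: {C}⁺ = {B, C}, so {C} is not a superkey.
Its right-hand attributes {B} are all prime, as are those of every other non-superkey FD — the relation is in 3NF.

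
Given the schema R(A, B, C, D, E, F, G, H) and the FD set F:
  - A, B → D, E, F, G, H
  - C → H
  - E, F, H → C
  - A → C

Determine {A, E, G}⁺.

{A, C, E, G, H}

Start with {A, E, G}.
A → C applies; add {C} → now {A, C, E, G}.
C → H applies; add {H} → now {A, C, E, G, H}.
No further FD applies.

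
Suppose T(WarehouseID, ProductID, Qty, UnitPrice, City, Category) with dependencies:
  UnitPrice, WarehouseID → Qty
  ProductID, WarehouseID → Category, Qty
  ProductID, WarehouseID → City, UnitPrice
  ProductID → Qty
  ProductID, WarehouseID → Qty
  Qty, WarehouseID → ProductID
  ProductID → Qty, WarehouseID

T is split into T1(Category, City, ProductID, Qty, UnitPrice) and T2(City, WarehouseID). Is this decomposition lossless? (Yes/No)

No

Common attributes: {City}; their closure is {City}.
The closure covers neither T1 nor T2 entirely; the join is not lossless.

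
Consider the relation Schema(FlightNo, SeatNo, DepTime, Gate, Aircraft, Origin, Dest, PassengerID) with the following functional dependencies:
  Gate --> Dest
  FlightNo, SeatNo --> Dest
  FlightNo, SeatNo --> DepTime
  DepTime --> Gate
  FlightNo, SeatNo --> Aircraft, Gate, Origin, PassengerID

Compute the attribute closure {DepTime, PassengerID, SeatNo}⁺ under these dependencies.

Start with {DepTime, PassengerID, SeatNo}.
DepTime --> Gate applies; add {Gate} → now {DepTime, Gate, PassengerID, SeatNo}.
Gate --> Dest applies; add {Dest} → now {DepTime, Dest, Gate, PassengerID, SeatNo}.
No further FD applies.

{DepTime, Dest, Gate, PassengerID, SeatNo}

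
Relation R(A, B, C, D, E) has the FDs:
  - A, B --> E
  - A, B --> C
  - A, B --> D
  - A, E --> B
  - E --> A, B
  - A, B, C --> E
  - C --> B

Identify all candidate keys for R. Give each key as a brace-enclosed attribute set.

{E} is a candidate key since {E}⁺ = {A, B, C, D, E} covers every attribute.
{A, B} is a candidate key since {A, B}⁺ = {A, B, C, D, E} covers every attribute.
{A, C} is a candidate key since {A, C}⁺ = {A, B, C, D, E} covers every attribute.
Any other superkey properly contains one of these, so there are no further candidate keys.

{A, B}, {A, C}, {E}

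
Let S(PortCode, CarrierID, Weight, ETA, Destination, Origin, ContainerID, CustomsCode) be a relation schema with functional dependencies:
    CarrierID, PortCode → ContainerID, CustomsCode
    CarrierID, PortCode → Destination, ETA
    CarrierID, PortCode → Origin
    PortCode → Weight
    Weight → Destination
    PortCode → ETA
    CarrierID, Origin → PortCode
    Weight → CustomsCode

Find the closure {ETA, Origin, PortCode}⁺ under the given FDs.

{CustomsCode, Destination, ETA, Origin, PortCode, Weight}

Start with {ETA, Origin, PortCode}.
PortCode → Weight applies; add {Weight} → now {ETA, Origin, PortCode, Weight}.
Weight → Destination applies; add {Destination} → now {Destination, ETA, Origin, PortCode, Weight}.
Weight → CustomsCode applies; add {CustomsCode} → now {CustomsCode, Destination, ETA, Origin, PortCode, Weight}.
No further FD applies.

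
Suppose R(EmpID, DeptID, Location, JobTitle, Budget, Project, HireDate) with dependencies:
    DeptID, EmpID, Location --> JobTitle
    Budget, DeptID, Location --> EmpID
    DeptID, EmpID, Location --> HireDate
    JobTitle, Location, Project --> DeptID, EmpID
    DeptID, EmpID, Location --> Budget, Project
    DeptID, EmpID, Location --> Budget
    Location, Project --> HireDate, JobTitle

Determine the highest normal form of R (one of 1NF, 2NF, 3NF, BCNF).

BCNF

Candidate keys: {Budget, DeptID, Location}, {DeptID, EmpID, Location}, {Location, Project}. Prime attributes: {Budget, DeptID, EmpID, Location, Project}.
Every FD has a superkey on the left, so the relation is in BCNF.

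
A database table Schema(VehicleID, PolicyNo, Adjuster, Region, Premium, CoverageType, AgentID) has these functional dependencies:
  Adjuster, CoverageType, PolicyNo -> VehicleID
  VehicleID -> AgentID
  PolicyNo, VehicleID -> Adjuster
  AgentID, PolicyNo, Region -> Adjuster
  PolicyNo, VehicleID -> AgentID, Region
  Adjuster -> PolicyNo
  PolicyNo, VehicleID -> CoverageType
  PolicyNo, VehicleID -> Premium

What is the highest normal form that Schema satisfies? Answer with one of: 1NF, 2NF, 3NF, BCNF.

3NF

Candidate keys: {Adjuster, CoverageType}, {Adjuster, VehicleID}, {AgentID, CoverageType, PolicyNo, Region}, {PolicyNo, VehicleID}. Prime attributes: {Adjuster, AgentID, CoverageType, PolicyNo, Region, VehicleID}.
VehicleID -> AgentID breaks BCNF: {VehicleID}⁺ = {AgentID, VehicleID}, so {VehicleID} is not a superkey.
Its right-hand attributes {AgentID} are all prime, as are those of every other non-superkey FD — the relation is in 3NF.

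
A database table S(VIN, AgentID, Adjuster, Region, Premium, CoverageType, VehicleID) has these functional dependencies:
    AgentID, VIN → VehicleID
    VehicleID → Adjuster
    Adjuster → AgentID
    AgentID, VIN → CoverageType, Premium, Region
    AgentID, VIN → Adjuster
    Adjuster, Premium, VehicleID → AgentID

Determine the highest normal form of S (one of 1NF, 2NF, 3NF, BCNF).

Candidate keys: {Adjuster, VIN}, {AgentID, VIN}, {VIN, VehicleID}. Prime attributes: {Adjuster, AgentID, VIN, VehicleID}.
VehicleID → Adjuster breaks BCNF: {VehicleID}⁺ = {Adjuster, AgentID, VehicleID}, so {VehicleID} is not a superkey.
Since {Adjuster} ⊆ prime attributes and every other non-superkey FD also has a prime right side, the schema is in 3NF.

3NF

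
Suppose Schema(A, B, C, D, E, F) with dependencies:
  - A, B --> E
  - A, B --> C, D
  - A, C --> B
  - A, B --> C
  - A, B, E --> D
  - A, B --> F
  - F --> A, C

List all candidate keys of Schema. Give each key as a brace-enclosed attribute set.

{A, B}, {A, C}, {F}

Closure of {F} is {A, B, C, D, E, F}, the whole schema; {F} is a candidate key.
Closure of {A, B} is {A, B, C, D, E, F}, the whole schema; {A, B} is a candidate key.
Closure of {A, C} is {A, B, C, D, E, F}, the whole schema; {A, C} is a candidate key.
These are minimal and exhaustive — every other superkey contains one of them.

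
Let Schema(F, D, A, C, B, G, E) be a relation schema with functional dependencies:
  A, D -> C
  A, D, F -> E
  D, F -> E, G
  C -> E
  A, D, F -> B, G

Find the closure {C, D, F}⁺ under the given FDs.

{C, D, E, F, G}

Start with {C, D, F}.
D, F -> E, G applies; add {E, G} → now {C, D, E, F, G}.
No further FD applies.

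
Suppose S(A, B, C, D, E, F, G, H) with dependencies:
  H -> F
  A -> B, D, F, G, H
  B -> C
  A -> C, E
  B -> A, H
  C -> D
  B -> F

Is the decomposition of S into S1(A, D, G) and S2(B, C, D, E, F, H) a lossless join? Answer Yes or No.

Common attributes: {D}; their closure is {D}.
The closure covers neither S1 nor S2 entirely; the join is not lossless.

No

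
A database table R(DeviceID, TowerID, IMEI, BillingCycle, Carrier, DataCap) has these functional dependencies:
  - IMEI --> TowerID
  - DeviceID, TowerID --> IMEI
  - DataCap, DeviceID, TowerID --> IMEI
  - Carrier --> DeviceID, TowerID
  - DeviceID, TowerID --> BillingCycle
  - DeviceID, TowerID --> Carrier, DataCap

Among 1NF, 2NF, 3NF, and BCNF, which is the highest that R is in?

3NF

Candidate keys: {Carrier}, {DeviceID, IMEI}, {DeviceID, TowerID}. Prime attributes: {Carrier, DeviceID, IMEI, TowerID}.
IMEI --> TowerID: {IMEI}⁺ = {IMEI, TowerID}, which is not all of the attributes, so the left side is not a superkey — BCNF is violated.
But every attribute on its right side ({TowerID}) is prime, and the same holds for every other non-superkey FD, so 3NF still holds.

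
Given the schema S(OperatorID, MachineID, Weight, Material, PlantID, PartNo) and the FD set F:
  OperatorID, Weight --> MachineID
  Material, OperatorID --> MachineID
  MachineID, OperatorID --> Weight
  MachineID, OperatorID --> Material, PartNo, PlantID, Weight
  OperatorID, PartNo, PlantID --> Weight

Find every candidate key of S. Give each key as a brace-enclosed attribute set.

{MachineID, OperatorID}, {Material, OperatorID}, {OperatorID, PartNo, PlantID}, {OperatorID, Weight}

Attributes never on any right-hand side: {OperatorID} — every candidate key must contain it.
{MachineID, OperatorID}⁺ = {MachineID, Material, OperatorID, PartNo, PlantID, Weight}, which is every attribute, so {MachineID, OperatorID} is a candidate key.
{Material, OperatorID}⁺ = {MachineID, Material, OperatorID, PartNo, PlantID, Weight}, which is every attribute, so {Material, OperatorID} is a candidate key.
{OperatorID, Weight}⁺ = {MachineID, Material, OperatorID, PartNo, PlantID, Weight}, which is every attribute, so {OperatorID, Weight} is a candidate key.
{OperatorID, PartNo, PlantID}⁺ = {MachineID, Material, OperatorID, PartNo, PlantID, Weight}, which is every attribute, so {OperatorID, PartNo, PlantID} is a candidate key.
These are minimal and exhaustive — every other superkey contains one of them.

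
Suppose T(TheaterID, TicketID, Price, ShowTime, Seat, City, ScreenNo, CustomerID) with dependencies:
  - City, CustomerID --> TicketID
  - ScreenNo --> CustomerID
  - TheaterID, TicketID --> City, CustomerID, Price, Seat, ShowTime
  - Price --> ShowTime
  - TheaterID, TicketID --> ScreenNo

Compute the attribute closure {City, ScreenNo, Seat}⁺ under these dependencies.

Start with {City, ScreenNo, Seat}.
ScreenNo --> CustomerID applies; add {CustomerID} → now {City, CustomerID, ScreenNo, Seat}.
City, CustomerID --> TicketID applies; add {TicketID} → now {City, CustomerID, ScreenNo, Seat, TicketID}.
No further FD applies.

{City, CustomerID, ScreenNo, Seat, TicketID}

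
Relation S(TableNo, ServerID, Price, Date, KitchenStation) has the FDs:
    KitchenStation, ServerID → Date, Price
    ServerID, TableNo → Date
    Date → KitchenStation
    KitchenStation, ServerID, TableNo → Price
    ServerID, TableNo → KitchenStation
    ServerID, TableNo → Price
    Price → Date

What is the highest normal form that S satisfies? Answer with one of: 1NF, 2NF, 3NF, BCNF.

2NF

Candidate key: {ServerID, TableNo}. Prime attributes: {ServerID, TableNo}.
KitchenStation, ServerID → Date, Price: {KitchenStation, ServerID}⁺ = {Date, KitchenStation, Price, ServerID}, which is not all of the attributes, so the left side is not a superkey — BCNF is violated.
KitchenStation, ServerID → Date, Price has non-prime {Date, Price} on the right and a non-superkey on the left, so 3NF fails.
No proper subset of a key has a non-prime attribute in its closure, so there is no partial dependency; 2NF holds.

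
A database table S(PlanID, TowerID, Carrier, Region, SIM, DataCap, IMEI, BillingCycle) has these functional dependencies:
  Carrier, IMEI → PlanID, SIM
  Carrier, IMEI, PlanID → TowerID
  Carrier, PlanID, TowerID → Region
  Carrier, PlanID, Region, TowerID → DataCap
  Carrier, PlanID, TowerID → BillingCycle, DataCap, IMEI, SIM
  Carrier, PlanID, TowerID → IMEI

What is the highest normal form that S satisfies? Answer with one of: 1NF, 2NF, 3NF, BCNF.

BCNF

Candidate keys: {Carrier, IMEI}, {Carrier, PlanID, TowerID}. Prime attributes: {Carrier, IMEI, PlanID, TowerID}.
The left-hand side of every FD is a superkey, so BCNF is satisfied.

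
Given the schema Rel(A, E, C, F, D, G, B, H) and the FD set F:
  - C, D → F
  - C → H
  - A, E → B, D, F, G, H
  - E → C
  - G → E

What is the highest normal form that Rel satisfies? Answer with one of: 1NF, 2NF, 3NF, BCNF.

Candidate keys: {A, E}, {A, G}. Prime attributes: {A, E, G}.
C, D → F breaks BCNF: {C, D}⁺ = {C, D, F, H}, so {C, D} is not a superkey.
C, D → F has non-prime {F} on the right and a non-superkey on the left, so 3NF fails.
{E} is a proper subset of the key {A, E}, and {E}⁺ contains the non-prime attributes {C, H} — a partial dependency, so 2NF is violated.

1NF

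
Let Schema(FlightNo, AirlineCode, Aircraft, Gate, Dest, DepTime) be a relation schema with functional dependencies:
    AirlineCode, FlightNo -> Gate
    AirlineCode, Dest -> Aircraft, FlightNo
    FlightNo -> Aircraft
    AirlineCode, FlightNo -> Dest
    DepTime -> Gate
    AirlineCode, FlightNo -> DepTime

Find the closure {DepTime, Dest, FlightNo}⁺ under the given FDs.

{Aircraft, DepTime, Dest, FlightNo, Gate}

Start with {DepTime, Dest, FlightNo}.
FlightNo -> Aircraft applies; add {Aircraft} → now {Aircraft, DepTime, Dest, FlightNo}.
DepTime -> Gate applies; add {Gate} → now {Aircraft, DepTime, Dest, FlightNo, Gate}.
No further FD applies.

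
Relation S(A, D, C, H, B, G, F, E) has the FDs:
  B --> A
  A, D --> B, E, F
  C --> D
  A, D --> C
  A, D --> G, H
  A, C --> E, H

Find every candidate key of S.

{A, C} is a candidate key since {A, C}⁺ = {A, B, C, D, E, F, G, H} covers every attribute.
{A, D} is a candidate key since {A, D}⁺ = {A, B, C, D, E, F, G, H} covers every attribute.
{B, C} is a candidate key since {B, C}⁺ = {A, B, C, D, E, F, G, H} covers every attribute.
{B, D} is a candidate key since {B, D}⁺ = {A, B, C, D, E, F, G, H} covers every attribute.
No proper subset of any of these is a key, and no other minimal superkey exists.

{A, C}, {A, D}, {B, C}, {B, D}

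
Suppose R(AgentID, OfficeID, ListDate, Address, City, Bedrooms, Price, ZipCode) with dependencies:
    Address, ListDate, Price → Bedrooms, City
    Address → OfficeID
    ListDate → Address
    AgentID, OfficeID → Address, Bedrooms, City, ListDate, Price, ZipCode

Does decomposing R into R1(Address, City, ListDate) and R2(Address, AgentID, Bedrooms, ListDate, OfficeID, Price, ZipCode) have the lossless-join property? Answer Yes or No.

R1 ∩ R2 = {Address, ListDate}; its closure under F is {Address, ListDate, OfficeID}.
R1 ⊄ {Address, ListDate, OfficeID} and R2 ⊄ {Address, ListDate, OfficeID}, so the split is lossy.

No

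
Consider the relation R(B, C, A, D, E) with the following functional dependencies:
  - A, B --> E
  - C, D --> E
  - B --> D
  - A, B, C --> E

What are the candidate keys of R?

Attributes never on any right-hand side: {A, B, C} — every candidate key must contain all of them.
{A, B, C} is a candidate key since {A, B, C}⁺ = {A, B, C, D, E} covers every attribute.
No other minimal set has full closure, so this is the only candidate key.

{A, B, C}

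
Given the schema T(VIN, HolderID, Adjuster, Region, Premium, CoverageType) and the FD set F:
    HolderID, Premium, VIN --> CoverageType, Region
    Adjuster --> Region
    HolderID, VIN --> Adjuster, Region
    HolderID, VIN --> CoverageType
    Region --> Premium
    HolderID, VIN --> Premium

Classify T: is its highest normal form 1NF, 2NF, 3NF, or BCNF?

2NF

Candidate key: {HolderID, VIN}. Prime attributes: {HolderID, VIN}.
Adjuster --> Region: {Adjuster}⁺ = {Adjuster, Premium, Region}, which is not all of the attributes, so the left side is not a superkey — BCNF is violated.
Adjuster --> Region has non-prime {Region} on the right and a non-superkey on the left, so 3NF fails.
No proper subset of a key has a non-prime attribute in its closure, so there is no partial dependency; 2NF holds.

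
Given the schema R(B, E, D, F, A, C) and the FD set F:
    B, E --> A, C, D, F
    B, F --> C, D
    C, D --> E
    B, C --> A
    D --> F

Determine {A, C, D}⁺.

Start with {A, C, D}.
C, D --> E applies; add {E} → now {A, C, D, E}.
D --> F applies; add {F} → now {A, C, D, E, F}.
No further FD applies.

{A, C, D, E, F}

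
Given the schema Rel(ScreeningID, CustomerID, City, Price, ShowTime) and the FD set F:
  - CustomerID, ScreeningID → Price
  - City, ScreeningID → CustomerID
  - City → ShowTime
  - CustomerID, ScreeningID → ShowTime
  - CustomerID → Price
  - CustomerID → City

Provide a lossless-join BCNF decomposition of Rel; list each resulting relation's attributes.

{City, CustomerID, Price}; {City, ShowTime}; {CustomerID, ScreeningID}

Candidate keys of the original relation: {City, ScreeningID}, {CustomerID, ScreeningID}.
Within {City, CustomerID, Price, ScreeningID, ShowTime}: {City}⁺ ∩ {City, CustomerID, Price, ScreeningID, ShowTime} = {City, ShowTime}, not the whole set, so City → ShowTime violates BCNF; decompose into {City, ShowTime} and {City, CustomerID, Price, ScreeningID}.
{City, ShowTime} is in BCNF.
Within {City, CustomerID, Price, ScreeningID}: {CustomerID}⁺ ∩ {City, CustomerID, Price, ScreeningID} = {City, CustomerID, Price}, not the whole set, so CustomerID → City, Price violates BCNF; decompose into {City, CustomerID, Price} and {CustomerID, ScreeningID}.
{City, CustomerID, Price} is in BCNF.
{CustomerID, ScreeningID} is in BCNF.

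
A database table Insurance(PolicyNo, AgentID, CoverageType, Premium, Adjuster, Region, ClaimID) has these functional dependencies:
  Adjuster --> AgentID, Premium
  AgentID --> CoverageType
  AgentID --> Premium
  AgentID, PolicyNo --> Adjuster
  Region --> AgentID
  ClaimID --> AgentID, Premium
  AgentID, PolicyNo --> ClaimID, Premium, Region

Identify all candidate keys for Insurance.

{Adjuster, PolicyNo}, {AgentID, PolicyNo}, {ClaimID, PolicyNo}, {PolicyNo, Region}

{PolicyNo} never appears on the right of any FD, so every key must include it.
{Adjuster, PolicyNo}⁺ = {Adjuster, AgentID, ClaimID, CoverageType, PolicyNo, Premium, Region}, which is every attribute, so {Adjuster, PolicyNo} is a candidate key.
{AgentID, PolicyNo}⁺ = {Adjuster, AgentID, ClaimID, CoverageType, PolicyNo, Premium, Region}, which is every attribute, so {AgentID, PolicyNo} is a candidate key.
{ClaimID, PolicyNo}⁺ = {Adjuster, AgentID, ClaimID, CoverageType, PolicyNo, Premium, Region}, which is every attribute, so {ClaimID, PolicyNo} is a candidate key.
{PolicyNo, Region}⁺ = {Adjuster, AgentID, ClaimID, CoverageType, PolicyNo, Premium, Region}, which is every attribute, so {PolicyNo, Region} is a candidate key.
Any other superkey properly contains one of these, so there are no further candidate keys.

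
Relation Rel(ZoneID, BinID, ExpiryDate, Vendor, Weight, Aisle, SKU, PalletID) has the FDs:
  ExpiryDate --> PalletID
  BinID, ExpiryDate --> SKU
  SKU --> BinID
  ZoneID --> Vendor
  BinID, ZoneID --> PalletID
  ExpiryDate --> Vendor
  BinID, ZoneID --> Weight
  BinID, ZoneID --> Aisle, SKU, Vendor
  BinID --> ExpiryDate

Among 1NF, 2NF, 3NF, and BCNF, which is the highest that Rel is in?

1NF

Candidate keys: {BinID, ZoneID}, {SKU, ZoneID}. Prime attributes: {BinID, SKU, ZoneID}.
ExpiryDate --> PalletID breaks BCNF: {ExpiryDate}⁺ = {ExpiryDate, PalletID, Vendor}, so {ExpiryDate} is not a superkey.
Because {PalletID} is non-prime and the left side of ExpiryDate --> PalletID is not a superkey, the relation is not in 3NF.
The proper key subset {BinID} of {BinID, ZoneID} determines non-prime {ExpiryDate, PalletID, Vendor}, so the relation is not even in 2NF.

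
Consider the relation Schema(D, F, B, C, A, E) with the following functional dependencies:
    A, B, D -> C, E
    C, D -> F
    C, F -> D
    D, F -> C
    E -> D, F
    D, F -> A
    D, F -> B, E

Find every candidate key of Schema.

{E}⁺ = {A, B, C, D, E, F}, which is every attribute, so {E} is a candidate key.
{C, D}⁺ = {A, B, C, D, E, F}, which is every attribute, so {C, D} is a candidate key.
{C, F}⁺ = {A, B, C, D, E, F}, which is every attribute, so {C, F} is a candidate key.
{D, F}⁺ = {A, B, C, D, E, F}, which is every attribute, so {D, F} is a candidate key.
{A, B, D}⁺ = {A, B, C, D, E, F}, which is every attribute, so {A, B, D} is a candidate key.
Any other superkey properly contains one of these, so there are no further candidate keys.

{A, B, D}, {C, D}, {C, F}, {D, F}, {E}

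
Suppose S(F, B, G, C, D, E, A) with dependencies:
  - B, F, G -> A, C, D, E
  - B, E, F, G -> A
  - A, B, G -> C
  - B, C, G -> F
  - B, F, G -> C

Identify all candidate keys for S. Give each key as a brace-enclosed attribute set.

{A, B, G}, {B, C, G}, {B, F, G}

Attributes never on any right-hand side: {B, G} — every candidate key must contain all of them.
{A, B, G}⁺ = {A, B, C, D, E, F, G} — all of the relation — so {A, B, G} is a candidate key.
{B, C, G}⁺ = {A, B, C, D, E, F, G} — all of the relation — so {B, C, G} is a candidate key.
{B, F, G}⁺ = {A, B, C, D, E, F, G} — all of the relation — so {B, F, G} is a candidate key.
Any other superkey properly contains one of these, so there are no further candidate keys.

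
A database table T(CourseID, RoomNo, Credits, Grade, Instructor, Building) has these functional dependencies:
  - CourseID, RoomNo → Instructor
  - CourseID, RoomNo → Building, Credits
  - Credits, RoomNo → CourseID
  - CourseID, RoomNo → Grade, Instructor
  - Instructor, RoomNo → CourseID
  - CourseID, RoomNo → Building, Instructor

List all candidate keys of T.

{RoomNo} never appears on the right of any FD, so every key must include it.
{CourseID, RoomNo}⁺ = {Building, CourseID, Credits, Grade, Instructor, RoomNo}, which is every attribute, so {CourseID, RoomNo} is a candidate key.
{Credits, RoomNo}⁺ = {Building, CourseID, Credits, Grade, Instructor, RoomNo}, which is every attribute, so {Credits, RoomNo} is a candidate key.
{Instructor, RoomNo}⁺ = {Building, CourseID, Credits, Grade, Instructor, RoomNo}, which is every attribute, so {Instructor, RoomNo} is a candidate key.
Any other superkey properly contains one of these, so there are no further candidate keys.

{CourseID, RoomNo}, {Credits, RoomNo}, {Instructor, RoomNo}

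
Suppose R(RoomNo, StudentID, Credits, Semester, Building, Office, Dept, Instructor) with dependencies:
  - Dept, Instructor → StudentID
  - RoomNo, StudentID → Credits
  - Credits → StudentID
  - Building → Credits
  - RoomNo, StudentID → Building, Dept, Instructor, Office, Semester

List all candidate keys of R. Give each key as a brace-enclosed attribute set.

{Building, RoomNo}, {Credits, RoomNo}, {Dept, Instructor, RoomNo}, {RoomNo, StudentID}

{RoomNo} never appears on the right of any FD, so every key must include it.
{Building, RoomNo}⁺ = {Building, Credits, Dept, Instructor, Office, RoomNo, Semester, StudentID} — all of the relation — so {Building, RoomNo} is a candidate key.
{Credits, RoomNo}⁺ = {Building, Credits, Dept, Instructor, Office, RoomNo, Semester, StudentID} — all of the relation — so {Credits, RoomNo} is a candidate key.
{RoomNo, StudentID}⁺ = {Building, Credits, Dept, Instructor, Office, RoomNo, Semester, StudentID} — all of the relation — so {RoomNo, StudentID} is a candidate key.
{Dept, Instructor, RoomNo}⁺ = {Building, Credits, Dept, Instructor, Office, RoomNo, Semester, StudentID} — all of the relation — so {Dept, Instructor, RoomNo} is a candidate key.
Any other superkey properly contains one of these, so there are no further candidate keys.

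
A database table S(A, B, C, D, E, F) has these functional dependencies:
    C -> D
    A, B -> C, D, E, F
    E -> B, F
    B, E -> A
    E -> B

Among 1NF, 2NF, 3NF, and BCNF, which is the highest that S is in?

Candidate keys: {A, B}, {E}. Prime attributes: {A, B, E}.
C -> D breaks BCNF: {C}⁺ = {C, D}, so {C} is not a superkey.
Because {D} is non-prime and the left side of C -> D is not a superkey, the relation is not in 3NF.
No proper subset of a key has a non-prime attribute in its closure, so there is no partial dependency; 2NF holds.

2NF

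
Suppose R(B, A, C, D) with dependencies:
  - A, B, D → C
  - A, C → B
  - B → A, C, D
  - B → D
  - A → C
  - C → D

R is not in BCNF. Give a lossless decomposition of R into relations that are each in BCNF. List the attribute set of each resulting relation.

{A, B, C}; {C, D}

Candidate keys of the original relation: {A}, {B}.
{A, B, C, D}: {C} determines {C, D} here but is not a superkey — split on C → D, giving {C, D} and {A, B, C}.
{C, D} has no BCNF violation.
{A, B, C} has no BCNF violation.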